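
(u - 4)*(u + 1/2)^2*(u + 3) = u^4 - 51*u^2/4 - 49*u/4 - 3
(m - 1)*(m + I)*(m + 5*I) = m^3 - m^2 + 6*I*m^2 - 5*m - 6*I*m + 5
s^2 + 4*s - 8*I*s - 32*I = (s + 4)*(s - 8*I)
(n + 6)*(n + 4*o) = n^2 + 4*n*o + 6*n + 24*o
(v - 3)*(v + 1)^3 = v^4 - 6*v^2 - 8*v - 3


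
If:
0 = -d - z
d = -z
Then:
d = -z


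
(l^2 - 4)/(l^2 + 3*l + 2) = (l - 2)/(l + 1)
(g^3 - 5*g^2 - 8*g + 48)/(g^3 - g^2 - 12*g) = (g - 4)/g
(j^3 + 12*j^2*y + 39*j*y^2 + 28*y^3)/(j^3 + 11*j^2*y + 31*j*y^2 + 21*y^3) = (j + 4*y)/(j + 3*y)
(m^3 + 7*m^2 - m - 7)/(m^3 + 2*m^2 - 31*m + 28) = (m + 1)/(m - 4)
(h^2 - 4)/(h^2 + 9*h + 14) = (h - 2)/(h + 7)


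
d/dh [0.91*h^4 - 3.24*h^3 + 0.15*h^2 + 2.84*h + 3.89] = 3.64*h^3 - 9.72*h^2 + 0.3*h + 2.84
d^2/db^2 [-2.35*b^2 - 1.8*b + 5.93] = -4.70000000000000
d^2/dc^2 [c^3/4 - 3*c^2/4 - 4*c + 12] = 3*c/2 - 3/2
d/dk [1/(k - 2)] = -1/(k - 2)^2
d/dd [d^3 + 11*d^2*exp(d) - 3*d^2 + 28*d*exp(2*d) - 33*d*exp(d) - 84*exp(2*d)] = 11*d^2*exp(d) + 3*d^2 + 56*d*exp(2*d) - 11*d*exp(d) - 6*d - 140*exp(2*d) - 33*exp(d)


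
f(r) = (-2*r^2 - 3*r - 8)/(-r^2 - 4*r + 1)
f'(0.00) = -35.00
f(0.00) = -8.00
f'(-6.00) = 2.19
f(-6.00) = 5.64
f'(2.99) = -0.13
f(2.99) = 1.75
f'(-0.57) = -2.52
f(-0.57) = -2.35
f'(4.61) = -0.01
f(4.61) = 1.66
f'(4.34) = -0.02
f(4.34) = 1.67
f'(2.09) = -0.40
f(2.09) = 1.96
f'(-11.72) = 0.11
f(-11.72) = 2.77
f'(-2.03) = 1.05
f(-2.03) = -2.03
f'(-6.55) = 1.26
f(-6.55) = 4.72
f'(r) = (-4*r - 3)/(-r^2 - 4*r + 1) + (2*r + 4)*(-2*r^2 - 3*r - 8)/(-r^2 - 4*r + 1)^2 = 5*(r^2 - 4*r - 7)/(r^4 + 8*r^3 + 14*r^2 - 8*r + 1)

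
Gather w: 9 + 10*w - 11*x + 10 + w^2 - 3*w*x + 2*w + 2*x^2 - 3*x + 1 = w^2 + w*(12 - 3*x) + 2*x^2 - 14*x + 20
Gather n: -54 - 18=-72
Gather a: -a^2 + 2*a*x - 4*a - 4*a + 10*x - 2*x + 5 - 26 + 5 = -a^2 + a*(2*x - 8) + 8*x - 16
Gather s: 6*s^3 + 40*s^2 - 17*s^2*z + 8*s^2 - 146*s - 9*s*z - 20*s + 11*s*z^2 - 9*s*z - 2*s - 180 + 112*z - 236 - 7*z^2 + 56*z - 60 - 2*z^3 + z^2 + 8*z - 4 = 6*s^3 + s^2*(48 - 17*z) + s*(11*z^2 - 18*z - 168) - 2*z^3 - 6*z^2 + 176*z - 480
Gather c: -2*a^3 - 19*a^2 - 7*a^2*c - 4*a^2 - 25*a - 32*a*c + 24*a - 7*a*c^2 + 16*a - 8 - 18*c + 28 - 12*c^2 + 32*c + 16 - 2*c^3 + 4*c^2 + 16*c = -2*a^3 - 23*a^2 + 15*a - 2*c^3 + c^2*(-7*a - 8) + c*(-7*a^2 - 32*a + 30) + 36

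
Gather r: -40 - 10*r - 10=-10*r - 50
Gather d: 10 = 10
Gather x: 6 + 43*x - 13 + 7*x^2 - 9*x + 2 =7*x^2 + 34*x - 5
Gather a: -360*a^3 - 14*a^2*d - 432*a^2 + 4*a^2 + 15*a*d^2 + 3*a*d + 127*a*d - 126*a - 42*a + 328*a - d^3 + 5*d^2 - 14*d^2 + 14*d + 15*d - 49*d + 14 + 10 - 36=-360*a^3 + a^2*(-14*d - 428) + a*(15*d^2 + 130*d + 160) - d^3 - 9*d^2 - 20*d - 12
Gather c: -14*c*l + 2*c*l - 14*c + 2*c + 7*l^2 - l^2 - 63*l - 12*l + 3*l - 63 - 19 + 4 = c*(-12*l - 12) + 6*l^2 - 72*l - 78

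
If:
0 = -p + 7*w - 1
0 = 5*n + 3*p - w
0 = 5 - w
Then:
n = -97/5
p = 34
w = 5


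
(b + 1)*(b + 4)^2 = b^3 + 9*b^2 + 24*b + 16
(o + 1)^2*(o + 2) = o^3 + 4*o^2 + 5*o + 2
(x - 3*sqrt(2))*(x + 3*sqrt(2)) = x^2 - 18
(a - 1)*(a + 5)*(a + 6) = a^3 + 10*a^2 + 19*a - 30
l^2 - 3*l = l*(l - 3)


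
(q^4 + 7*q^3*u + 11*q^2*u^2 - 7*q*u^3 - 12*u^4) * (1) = q^4 + 7*q^3*u + 11*q^2*u^2 - 7*q*u^3 - 12*u^4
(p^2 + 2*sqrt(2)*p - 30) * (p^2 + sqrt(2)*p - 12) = p^4 + 3*sqrt(2)*p^3 - 38*p^2 - 54*sqrt(2)*p + 360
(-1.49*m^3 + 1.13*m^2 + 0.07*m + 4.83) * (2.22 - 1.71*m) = 2.5479*m^4 - 5.2401*m^3 + 2.3889*m^2 - 8.1039*m + 10.7226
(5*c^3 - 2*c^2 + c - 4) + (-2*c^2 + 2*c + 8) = 5*c^3 - 4*c^2 + 3*c + 4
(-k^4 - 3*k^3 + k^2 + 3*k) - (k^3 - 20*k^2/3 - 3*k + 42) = -k^4 - 4*k^3 + 23*k^2/3 + 6*k - 42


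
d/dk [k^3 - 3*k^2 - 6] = 3*k*(k - 2)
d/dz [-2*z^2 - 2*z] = -4*z - 2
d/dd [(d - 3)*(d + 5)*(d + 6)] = 3*d^2 + 16*d - 3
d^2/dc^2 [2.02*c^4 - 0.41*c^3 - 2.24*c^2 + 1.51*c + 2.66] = 24.24*c^2 - 2.46*c - 4.48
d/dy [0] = 0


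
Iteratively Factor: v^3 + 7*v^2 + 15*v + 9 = (v + 3)*(v^2 + 4*v + 3) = (v + 3)^2*(v + 1)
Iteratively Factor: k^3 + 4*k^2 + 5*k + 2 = (k + 1)*(k^2 + 3*k + 2) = (k + 1)^2*(k + 2)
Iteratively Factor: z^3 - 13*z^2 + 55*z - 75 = (z - 3)*(z^2 - 10*z + 25) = (z - 5)*(z - 3)*(z - 5)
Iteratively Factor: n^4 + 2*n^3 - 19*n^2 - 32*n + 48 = (n - 4)*(n^3 + 6*n^2 + 5*n - 12) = (n - 4)*(n + 3)*(n^2 + 3*n - 4) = (n - 4)*(n + 3)*(n + 4)*(n - 1)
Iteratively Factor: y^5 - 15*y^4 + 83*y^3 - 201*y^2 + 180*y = (y - 4)*(y^4 - 11*y^3 + 39*y^2 - 45*y) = y*(y - 4)*(y^3 - 11*y^2 + 39*y - 45) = y*(y - 4)*(y - 3)*(y^2 - 8*y + 15) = y*(y - 4)*(y - 3)^2*(y - 5)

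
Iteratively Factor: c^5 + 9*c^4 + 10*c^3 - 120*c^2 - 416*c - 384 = (c - 4)*(c^4 + 13*c^3 + 62*c^2 + 128*c + 96) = (c - 4)*(c + 4)*(c^3 + 9*c^2 + 26*c + 24) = (c - 4)*(c + 2)*(c + 4)*(c^2 + 7*c + 12) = (c - 4)*(c + 2)*(c + 4)^2*(c + 3)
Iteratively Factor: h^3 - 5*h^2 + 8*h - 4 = (h - 1)*(h^2 - 4*h + 4) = (h - 2)*(h - 1)*(h - 2)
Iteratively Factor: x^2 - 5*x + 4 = (x - 4)*(x - 1)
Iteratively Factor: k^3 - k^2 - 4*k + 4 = (k + 2)*(k^2 - 3*k + 2) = (k - 1)*(k + 2)*(k - 2)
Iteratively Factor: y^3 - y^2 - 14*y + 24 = (y - 3)*(y^2 + 2*y - 8) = (y - 3)*(y - 2)*(y + 4)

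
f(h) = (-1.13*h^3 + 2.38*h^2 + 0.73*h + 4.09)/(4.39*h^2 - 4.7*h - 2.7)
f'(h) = (4.7 - 8.78*h)*(-1.13*h^3 + 2.38*h^2 + 0.73*h + 4.09)/(4.39*h^2 - 4.7*h - 2.7)^2 + (-3.39*h^2 + 4.76*h + 0.73)/(4.39*h^2 - 4.7*h - 2.7)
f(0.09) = -1.35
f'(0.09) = 1.35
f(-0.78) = 1.51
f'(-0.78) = 3.42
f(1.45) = -23.53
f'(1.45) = -664.85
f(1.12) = -2.57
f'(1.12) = -6.10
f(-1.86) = 0.86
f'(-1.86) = -0.08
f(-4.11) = 1.32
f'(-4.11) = -0.25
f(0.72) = -1.43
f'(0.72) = -1.24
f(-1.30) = 0.89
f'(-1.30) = 0.29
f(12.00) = -2.79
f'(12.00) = -0.26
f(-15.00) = 4.11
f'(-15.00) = -0.26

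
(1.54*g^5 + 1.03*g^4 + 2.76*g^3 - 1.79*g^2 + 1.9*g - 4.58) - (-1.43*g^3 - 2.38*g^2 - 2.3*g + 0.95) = 1.54*g^5 + 1.03*g^4 + 4.19*g^3 + 0.59*g^2 + 4.2*g - 5.53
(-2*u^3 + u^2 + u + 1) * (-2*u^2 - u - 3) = 4*u^5 + 3*u^3 - 6*u^2 - 4*u - 3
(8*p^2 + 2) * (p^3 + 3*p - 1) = 8*p^5 + 26*p^3 - 8*p^2 + 6*p - 2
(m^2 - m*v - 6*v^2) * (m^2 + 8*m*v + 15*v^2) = m^4 + 7*m^3*v + m^2*v^2 - 63*m*v^3 - 90*v^4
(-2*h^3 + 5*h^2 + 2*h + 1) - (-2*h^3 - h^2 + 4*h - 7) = 6*h^2 - 2*h + 8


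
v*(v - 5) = v^2 - 5*v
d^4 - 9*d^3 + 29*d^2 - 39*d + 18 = (d - 3)^2*(d - 2)*(d - 1)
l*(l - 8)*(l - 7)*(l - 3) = l^4 - 18*l^3 + 101*l^2 - 168*l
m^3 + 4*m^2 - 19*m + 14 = (m - 2)*(m - 1)*(m + 7)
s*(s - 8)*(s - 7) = s^3 - 15*s^2 + 56*s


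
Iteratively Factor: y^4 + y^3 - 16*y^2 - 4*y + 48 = (y + 2)*(y^3 - y^2 - 14*y + 24) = (y - 3)*(y + 2)*(y^2 + 2*y - 8) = (y - 3)*(y - 2)*(y + 2)*(y + 4)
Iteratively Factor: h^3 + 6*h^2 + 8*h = (h)*(h^2 + 6*h + 8) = h*(h + 2)*(h + 4)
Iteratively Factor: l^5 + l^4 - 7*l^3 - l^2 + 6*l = (l + 1)*(l^4 - 7*l^2 + 6*l) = (l + 1)*(l + 3)*(l^3 - 3*l^2 + 2*l) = l*(l + 1)*(l + 3)*(l^2 - 3*l + 2) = l*(l - 1)*(l + 1)*(l + 3)*(l - 2)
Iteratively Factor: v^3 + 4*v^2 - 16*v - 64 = (v + 4)*(v^2 - 16) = (v + 4)^2*(v - 4)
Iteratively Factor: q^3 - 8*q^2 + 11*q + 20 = (q - 5)*(q^2 - 3*q - 4) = (q - 5)*(q - 4)*(q + 1)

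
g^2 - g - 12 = (g - 4)*(g + 3)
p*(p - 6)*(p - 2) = p^3 - 8*p^2 + 12*p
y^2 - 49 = (y - 7)*(y + 7)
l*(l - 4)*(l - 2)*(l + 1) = l^4 - 5*l^3 + 2*l^2 + 8*l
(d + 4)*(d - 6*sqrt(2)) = d^2 - 6*sqrt(2)*d + 4*d - 24*sqrt(2)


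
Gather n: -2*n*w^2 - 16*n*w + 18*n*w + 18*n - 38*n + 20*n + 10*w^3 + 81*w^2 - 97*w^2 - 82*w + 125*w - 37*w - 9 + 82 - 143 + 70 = n*(-2*w^2 + 2*w) + 10*w^3 - 16*w^2 + 6*w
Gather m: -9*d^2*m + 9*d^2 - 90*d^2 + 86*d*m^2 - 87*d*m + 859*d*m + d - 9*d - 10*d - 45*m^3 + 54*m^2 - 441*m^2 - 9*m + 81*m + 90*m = -81*d^2 - 18*d - 45*m^3 + m^2*(86*d - 387) + m*(-9*d^2 + 772*d + 162)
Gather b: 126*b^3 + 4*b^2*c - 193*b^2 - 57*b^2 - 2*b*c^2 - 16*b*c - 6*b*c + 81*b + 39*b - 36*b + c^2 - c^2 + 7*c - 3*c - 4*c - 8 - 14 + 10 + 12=126*b^3 + b^2*(4*c - 250) + b*(-2*c^2 - 22*c + 84)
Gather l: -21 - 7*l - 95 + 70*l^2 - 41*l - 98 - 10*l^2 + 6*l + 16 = 60*l^2 - 42*l - 198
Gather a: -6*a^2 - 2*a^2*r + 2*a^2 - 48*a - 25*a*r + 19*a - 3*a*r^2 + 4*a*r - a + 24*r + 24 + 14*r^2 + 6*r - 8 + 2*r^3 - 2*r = a^2*(-2*r - 4) + a*(-3*r^2 - 21*r - 30) + 2*r^3 + 14*r^2 + 28*r + 16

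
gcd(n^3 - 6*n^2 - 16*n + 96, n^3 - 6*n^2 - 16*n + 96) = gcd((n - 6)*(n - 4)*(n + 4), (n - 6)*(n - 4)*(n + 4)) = n^3 - 6*n^2 - 16*n + 96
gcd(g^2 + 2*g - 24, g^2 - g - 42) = g + 6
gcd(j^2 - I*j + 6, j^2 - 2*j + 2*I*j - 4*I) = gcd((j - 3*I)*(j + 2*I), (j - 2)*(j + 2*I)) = j + 2*I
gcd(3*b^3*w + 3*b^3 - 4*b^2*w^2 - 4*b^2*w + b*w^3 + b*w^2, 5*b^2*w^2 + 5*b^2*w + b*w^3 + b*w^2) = b*w + b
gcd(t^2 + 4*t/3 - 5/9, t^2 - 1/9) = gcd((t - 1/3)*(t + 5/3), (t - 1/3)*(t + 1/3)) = t - 1/3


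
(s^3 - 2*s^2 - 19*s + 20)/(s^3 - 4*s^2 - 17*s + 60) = (s - 1)/(s - 3)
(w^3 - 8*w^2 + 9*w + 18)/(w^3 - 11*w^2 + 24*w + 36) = (w - 3)/(w - 6)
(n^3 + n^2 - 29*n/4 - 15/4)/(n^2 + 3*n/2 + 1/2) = (2*n^2 + n - 15)/(2*(n + 1))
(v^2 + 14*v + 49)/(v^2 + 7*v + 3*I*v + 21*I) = (v + 7)/(v + 3*I)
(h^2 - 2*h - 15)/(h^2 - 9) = (h - 5)/(h - 3)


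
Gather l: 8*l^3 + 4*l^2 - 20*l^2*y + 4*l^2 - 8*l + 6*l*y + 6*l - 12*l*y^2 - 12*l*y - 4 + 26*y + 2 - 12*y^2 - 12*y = 8*l^3 + l^2*(8 - 20*y) + l*(-12*y^2 - 6*y - 2) - 12*y^2 + 14*y - 2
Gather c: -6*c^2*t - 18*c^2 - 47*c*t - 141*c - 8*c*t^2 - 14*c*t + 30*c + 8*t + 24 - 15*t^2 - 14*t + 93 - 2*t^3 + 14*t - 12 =c^2*(-6*t - 18) + c*(-8*t^2 - 61*t - 111) - 2*t^3 - 15*t^2 + 8*t + 105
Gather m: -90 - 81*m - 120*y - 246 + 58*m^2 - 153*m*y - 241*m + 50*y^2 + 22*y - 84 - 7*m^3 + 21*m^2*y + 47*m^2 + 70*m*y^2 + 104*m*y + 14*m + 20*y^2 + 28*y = -7*m^3 + m^2*(21*y + 105) + m*(70*y^2 - 49*y - 308) + 70*y^2 - 70*y - 420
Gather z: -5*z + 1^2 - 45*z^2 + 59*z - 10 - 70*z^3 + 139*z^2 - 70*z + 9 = -70*z^3 + 94*z^2 - 16*z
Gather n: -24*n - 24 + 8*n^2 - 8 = 8*n^2 - 24*n - 32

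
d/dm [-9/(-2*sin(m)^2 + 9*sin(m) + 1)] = 9*(9 - 4*sin(m))*cos(m)/(9*sin(m) + cos(2*m))^2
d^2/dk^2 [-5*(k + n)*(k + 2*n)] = -10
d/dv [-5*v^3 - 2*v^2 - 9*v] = -15*v^2 - 4*v - 9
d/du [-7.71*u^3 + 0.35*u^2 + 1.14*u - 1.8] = -23.13*u^2 + 0.7*u + 1.14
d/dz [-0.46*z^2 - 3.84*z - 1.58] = -0.92*z - 3.84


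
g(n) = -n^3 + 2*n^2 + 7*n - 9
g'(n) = -3*n^2 + 4*n + 7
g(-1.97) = -7.38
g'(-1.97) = -12.52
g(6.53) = -156.45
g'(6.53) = -94.80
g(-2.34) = -1.62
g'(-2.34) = -18.79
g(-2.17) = -4.55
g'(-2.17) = -15.81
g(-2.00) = -7.00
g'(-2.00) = -13.00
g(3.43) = -1.81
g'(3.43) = -14.57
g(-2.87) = 11.02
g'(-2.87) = -29.19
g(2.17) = 5.39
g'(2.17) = 1.55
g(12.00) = -1365.00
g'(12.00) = -377.00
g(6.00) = -111.00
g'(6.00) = -77.00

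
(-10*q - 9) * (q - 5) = -10*q^2 + 41*q + 45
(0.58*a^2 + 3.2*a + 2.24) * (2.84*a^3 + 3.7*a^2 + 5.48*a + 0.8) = 1.6472*a^5 + 11.234*a^4 + 21.38*a^3 + 26.288*a^2 + 14.8352*a + 1.792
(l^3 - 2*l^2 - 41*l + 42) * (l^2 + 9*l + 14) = l^5 + 7*l^4 - 45*l^3 - 355*l^2 - 196*l + 588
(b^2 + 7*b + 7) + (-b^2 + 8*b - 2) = 15*b + 5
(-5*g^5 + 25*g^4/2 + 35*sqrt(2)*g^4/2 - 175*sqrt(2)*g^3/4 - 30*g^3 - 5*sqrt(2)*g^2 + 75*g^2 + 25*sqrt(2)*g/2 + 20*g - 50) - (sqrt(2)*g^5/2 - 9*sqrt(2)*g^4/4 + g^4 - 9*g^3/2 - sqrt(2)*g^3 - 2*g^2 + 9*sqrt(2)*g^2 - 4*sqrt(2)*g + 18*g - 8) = -5*g^5 - sqrt(2)*g^5/2 + 23*g^4/2 + 79*sqrt(2)*g^4/4 - 171*sqrt(2)*g^3/4 - 51*g^3/2 - 14*sqrt(2)*g^2 + 77*g^2 + 2*g + 33*sqrt(2)*g/2 - 42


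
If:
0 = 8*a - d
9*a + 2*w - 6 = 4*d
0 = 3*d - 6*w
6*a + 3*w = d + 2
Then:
No Solution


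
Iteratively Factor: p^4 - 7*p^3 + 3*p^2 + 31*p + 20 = (p + 1)*(p^3 - 8*p^2 + 11*p + 20) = (p - 5)*(p + 1)*(p^2 - 3*p - 4) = (p - 5)*(p - 4)*(p + 1)*(p + 1)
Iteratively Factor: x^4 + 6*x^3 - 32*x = (x)*(x^3 + 6*x^2 - 32) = x*(x - 2)*(x^2 + 8*x + 16) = x*(x - 2)*(x + 4)*(x + 4)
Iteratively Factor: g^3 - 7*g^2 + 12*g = (g)*(g^2 - 7*g + 12) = g*(g - 4)*(g - 3)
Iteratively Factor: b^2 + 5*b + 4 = (b + 4)*(b + 1)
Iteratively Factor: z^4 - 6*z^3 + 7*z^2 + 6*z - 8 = (z - 2)*(z^3 - 4*z^2 - z + 4) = (z - 2)*(z + 1)*(z^2 - 5*z + 4) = (z - 2)*(z - 1)*(z + 1)*(z - 4)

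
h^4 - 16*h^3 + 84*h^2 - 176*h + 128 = (h - 8)*(h - 4)*(h - 2)^2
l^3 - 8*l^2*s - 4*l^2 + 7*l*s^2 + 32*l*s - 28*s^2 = (l - 4)*(l - 7*s)*(l - s)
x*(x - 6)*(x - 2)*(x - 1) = x^4 - 9*x^3 + 20*x^2 - 12*x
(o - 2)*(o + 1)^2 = o^3 - 3*o - 2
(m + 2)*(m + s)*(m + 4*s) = m^3 + 5*m^2*s + 2*m^2 + 4*m*s^2 + 10*m*s + 8*s^2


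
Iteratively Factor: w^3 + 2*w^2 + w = (w)*(w^2 + 2*w + 1) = w*(w + 1)*(w + 1)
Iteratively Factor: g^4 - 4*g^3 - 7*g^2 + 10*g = (g - 5)*(g^3 + g^2 - 2*g) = g*(g - 5)*(g^2 + g - 2) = g*(g - 5)*(g + 2)*(g - 1)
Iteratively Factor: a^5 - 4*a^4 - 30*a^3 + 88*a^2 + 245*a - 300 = (a - 1)*(a^4 - 3*a^3 - 33*a^2 + 55*a + 300) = (a - 1)*(a + 3)*(a^3 - 6*a^2 - 15*a + 100) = (a - 5)*(a - 1)*(a + 3)*(a^2 - a - 20) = (a - 5)^2*(a - 1)*(a + 3)*(a + 4)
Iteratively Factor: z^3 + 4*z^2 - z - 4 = (z - 1)*(z^2 + 5*z + 4) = (z - 1)*(z + 1)*(z + 4)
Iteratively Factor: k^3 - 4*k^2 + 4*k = (k)*(k^2 - 4*k + 4) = k*(k - 2)*(k - 2)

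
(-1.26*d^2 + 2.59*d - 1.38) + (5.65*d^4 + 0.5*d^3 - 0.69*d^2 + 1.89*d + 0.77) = 5.65*d^4 + 0.5*d^3 - 1.95*d^2 + 4.48*d - 0.61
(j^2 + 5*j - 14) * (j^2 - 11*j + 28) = j^4 - 6*j^3 - 41*j^2 + 294*j - 392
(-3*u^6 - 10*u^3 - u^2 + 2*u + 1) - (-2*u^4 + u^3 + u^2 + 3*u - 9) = -3*u^6 + 2*u^4 - 11*u^3 - 2*u^2 - u + 10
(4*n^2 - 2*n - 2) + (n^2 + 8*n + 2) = 5*n^2 + 6*n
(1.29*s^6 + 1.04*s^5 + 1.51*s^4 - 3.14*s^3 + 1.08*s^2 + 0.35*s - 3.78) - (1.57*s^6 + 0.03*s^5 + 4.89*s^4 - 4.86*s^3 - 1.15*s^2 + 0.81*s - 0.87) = -0.28*s^6 + 1.01*s^5 - 3.38*s^4 + 1.72*s^3 + 2.23*s^2 - 0.46*s - 2.91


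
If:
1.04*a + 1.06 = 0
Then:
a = -1.02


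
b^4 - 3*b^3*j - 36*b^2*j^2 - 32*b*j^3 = b*(b - 8*j)*(b + j)*(b + 4*j)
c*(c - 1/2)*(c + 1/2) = c^3 - c/4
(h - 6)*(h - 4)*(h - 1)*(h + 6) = h^4 - 5*h^3 - 32*h^2 + 180*h - 144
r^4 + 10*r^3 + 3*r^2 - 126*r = r*(r - 3)*(r + 6)*(r + 7)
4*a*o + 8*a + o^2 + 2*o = (4*a + o)*(o + 2)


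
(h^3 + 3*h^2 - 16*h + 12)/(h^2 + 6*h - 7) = (h^2 + 4*h - 12)/(h + 7)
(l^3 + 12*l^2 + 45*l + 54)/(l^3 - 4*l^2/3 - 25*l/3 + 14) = 3*(l^2 + 9*l + 18)/(3*l^2 - 13*l + 14)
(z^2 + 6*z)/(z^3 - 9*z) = (z + 6)/(z^2 - 9)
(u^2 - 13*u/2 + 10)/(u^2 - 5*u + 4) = (u - 5/2)/(u - 1)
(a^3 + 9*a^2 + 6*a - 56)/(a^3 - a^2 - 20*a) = (a^2 + 5*a - 14)/(a*(a - 5))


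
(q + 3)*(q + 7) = q^2 + 10*q + 21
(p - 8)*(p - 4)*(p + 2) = p^3 - 10*p^2 + 8*p + 64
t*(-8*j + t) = -8*j*t + t^2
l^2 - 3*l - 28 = (l - 7)*(l + 4)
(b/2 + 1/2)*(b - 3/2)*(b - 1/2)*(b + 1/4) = b^4/2 - 3*b^3/8 - 3*b^2/4 + 7*b/32 + 3/32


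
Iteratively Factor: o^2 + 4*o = (o + 4)*(o)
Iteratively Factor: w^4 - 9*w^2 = (w)*(w^3 - 9*w) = w*(w + 3)*(w^2 - 3*w) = w^2*(w + 3)*(w - 3)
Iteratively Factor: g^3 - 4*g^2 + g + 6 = (g + 1)*(g^2 - 5*g + 6) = (g - 3)*(g + 1)*(g - 2)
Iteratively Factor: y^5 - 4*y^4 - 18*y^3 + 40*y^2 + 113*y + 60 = (y - 5)*(y^4 + y^3 - 13*y^2 - 25*y - 12) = (y - 5)*(y + 1)*(y^3 - 13*y - 12) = (y - 5)*(y + 1)*(y + 3)*(y^2 - 3*y - 4) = (y - 5)*(y - 4)*(y + 1)*(y + 3)*(y + 1)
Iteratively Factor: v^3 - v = (v)*(v^2 - 1) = v*(v + 1)*(v - 1)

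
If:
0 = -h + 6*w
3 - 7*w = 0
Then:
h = 18/7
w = 3/7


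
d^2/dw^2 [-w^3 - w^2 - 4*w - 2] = -6*w - 2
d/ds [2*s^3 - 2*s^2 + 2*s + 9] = 6*s^2 - 4*s + 2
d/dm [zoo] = 0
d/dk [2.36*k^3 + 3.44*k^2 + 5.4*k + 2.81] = 7.08*k^2 + 6.88*k + 5.4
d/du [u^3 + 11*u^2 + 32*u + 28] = 3*u^2 + 22*u + 32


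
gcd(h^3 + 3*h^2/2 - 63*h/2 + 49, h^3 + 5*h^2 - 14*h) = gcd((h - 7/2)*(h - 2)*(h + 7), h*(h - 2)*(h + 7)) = h^2 + 5*h - 14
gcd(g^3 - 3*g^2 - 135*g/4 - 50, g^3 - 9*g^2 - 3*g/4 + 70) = g^2 - 11*g/2 - 20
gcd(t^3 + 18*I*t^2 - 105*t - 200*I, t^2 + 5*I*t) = t + 5*I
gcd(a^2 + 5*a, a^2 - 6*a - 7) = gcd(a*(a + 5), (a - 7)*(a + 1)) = 1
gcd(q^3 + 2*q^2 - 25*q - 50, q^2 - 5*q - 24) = 1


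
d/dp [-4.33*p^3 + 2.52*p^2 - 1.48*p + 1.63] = -12.99*p^2 + 5.04*p - 1.48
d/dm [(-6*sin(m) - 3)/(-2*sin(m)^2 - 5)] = 6*(-2*sin(m) + cos(2*m) + 4)*cos(m)/(6 - cos(2*m))^2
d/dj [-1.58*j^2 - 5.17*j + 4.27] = -3.16*j - 5.17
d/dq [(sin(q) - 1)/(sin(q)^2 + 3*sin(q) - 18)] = (2*sin(q) + cos(q)^2 - 16)*cos(q)/(sin(q)^2 + 3*sin(q) - 18)^2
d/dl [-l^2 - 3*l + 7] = -2*l - 3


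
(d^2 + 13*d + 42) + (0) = d^2 + 13*d + 42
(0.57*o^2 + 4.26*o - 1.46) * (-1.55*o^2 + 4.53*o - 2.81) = -0.8835*o^4 - 4.0209*o^3 + 19.9591*o^2 - 18.5844*o + 4.1026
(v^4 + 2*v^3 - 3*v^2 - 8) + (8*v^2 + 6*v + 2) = v^4 + 2*v^3 + 5*v^2 + 6*v - 6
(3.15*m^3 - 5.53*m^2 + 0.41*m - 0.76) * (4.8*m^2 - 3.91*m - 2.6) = 15.12*m^5 - 38.8605*m^4 + 15.4003*m^3 + 9.1269*m^2 + 1.9056*m + 1.976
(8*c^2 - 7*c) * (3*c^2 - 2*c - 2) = 24*c^4 - 37*c^3 - 2*c^2 + 14*c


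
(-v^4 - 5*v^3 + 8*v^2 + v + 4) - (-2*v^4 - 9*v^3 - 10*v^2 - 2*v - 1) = v^4 + 4*v^3 + 18*v^2 + 3*v + 5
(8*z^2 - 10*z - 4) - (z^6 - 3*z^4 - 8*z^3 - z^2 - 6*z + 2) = -z^6 + 3*z^4 + 8*z^3 + 9*z^2 - 4*z - 6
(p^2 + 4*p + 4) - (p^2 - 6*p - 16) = 10*p + 20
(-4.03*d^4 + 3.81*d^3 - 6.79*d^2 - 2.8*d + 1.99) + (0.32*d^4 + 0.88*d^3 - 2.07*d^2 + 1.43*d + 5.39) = -3.71*d^4 + 4.69*d^3 - 8.86*d^2 - 1.37*d + 7.38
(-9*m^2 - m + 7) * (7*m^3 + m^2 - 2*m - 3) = -63*m^5 - 16*m^4 + 66*m^3 + 36*m^2 - 11*m - 21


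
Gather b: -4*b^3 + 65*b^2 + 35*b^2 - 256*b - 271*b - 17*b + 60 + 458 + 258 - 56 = -4*b^3 + 100*b^2 - 544*b + 720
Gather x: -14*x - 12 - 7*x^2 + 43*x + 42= -7*x^2 + 29*x + 30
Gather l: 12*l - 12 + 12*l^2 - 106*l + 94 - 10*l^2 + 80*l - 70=2*l^2 - 14*l + 12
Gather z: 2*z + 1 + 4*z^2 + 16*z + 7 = 4*z^2 + 18*z + 8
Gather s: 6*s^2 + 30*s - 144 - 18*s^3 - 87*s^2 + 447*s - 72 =-18*s^3 - 81*s^2 + 477*s - 216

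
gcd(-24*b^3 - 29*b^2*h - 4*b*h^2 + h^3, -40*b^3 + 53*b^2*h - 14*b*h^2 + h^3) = 8*b - h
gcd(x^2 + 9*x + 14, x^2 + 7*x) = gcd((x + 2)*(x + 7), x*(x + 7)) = x + 7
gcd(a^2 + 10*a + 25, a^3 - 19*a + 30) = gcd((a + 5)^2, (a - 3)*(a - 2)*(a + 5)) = a + 5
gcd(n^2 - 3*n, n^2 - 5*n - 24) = 1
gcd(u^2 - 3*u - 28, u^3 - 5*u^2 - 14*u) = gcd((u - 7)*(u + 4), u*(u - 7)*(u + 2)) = u - 7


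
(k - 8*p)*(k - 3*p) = k^2 - 11*k*p + 24*p^2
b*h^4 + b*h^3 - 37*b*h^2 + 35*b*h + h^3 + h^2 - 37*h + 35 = (h - 5)*(h - 1)*(h + 7)*(b*h + 1)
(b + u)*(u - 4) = b*u - 4*b + u^2 - 4*u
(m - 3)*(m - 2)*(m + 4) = m^3 - m^2 - 14*m + 24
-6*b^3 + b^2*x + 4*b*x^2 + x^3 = (-b + x)*(2*b + x)*(3*b + x)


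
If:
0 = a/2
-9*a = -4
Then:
No Solution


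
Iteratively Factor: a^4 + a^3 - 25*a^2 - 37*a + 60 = (a - 1)*(a^3 + 2*a^2 - 23*a - 60) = (a - 1)*(a + 3)*(a^2 - a - 20) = (a - 5)*(a - 1)*(a + 3)*(a + 4)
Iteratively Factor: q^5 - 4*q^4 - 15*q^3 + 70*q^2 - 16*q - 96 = (q - 2)*(q^4 - 2*q^3 - 19*q^2 + 32*q + 48) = (q - 3)*(q - 2)*(q^3 + q^2 - 16*q - 16) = (q - 4)*(q - 3)*(q - 2)*(q^2 + 5*q + 4) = (q - 4)*(q - 3)*(q - 2)*(q + 1)*(q + 4)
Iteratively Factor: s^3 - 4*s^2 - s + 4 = (s - 1)*(s^2 - 3*s - 4) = (s - 4)*(s - 1)*(s + 1)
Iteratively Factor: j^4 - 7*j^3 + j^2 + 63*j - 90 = (j - 5)*(j^3 - 2*j^2 - 9*j + 18) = (j - 5)*(j - 3)*(j^2 + j - 6) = (j - 5)*(j - 3)*(j + 3)*(j - 2)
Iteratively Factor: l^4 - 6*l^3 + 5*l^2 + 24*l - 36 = (l - 3)*(l^3 - 3*l^2 - 4*l + 12) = (l - 3)^2*(l^2 - 4) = (l - 3)^2*(l - 2)*(l + 2)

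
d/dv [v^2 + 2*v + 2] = 2*v + 2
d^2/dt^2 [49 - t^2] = -2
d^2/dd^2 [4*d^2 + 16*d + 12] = 8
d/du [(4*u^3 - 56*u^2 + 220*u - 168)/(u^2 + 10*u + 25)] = 4*(u^3 + 15*u^2 - 195*u + 359)/(u^3 + 15*u^2 + 75*u + 125)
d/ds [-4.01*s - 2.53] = -4.01000000000000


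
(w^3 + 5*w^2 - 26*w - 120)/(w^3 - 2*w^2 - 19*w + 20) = (w + 6)/(w - 1)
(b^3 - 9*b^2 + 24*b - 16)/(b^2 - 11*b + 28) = (b^2 - 5*b + 4)/(b - 7)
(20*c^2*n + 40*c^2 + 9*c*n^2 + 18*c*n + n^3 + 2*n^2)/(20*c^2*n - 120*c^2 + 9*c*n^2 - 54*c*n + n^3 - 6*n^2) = (n + 2)/(n - 6)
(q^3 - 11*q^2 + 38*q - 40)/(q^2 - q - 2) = (q^2 - 9*q + 20)/(q + 1)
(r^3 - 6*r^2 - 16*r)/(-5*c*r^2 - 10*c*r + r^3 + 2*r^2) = (r - 8)/(-5*c + r)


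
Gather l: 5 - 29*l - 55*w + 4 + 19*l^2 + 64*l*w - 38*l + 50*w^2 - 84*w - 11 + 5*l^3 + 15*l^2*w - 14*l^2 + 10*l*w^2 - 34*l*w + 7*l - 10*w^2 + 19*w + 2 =5*l^3 + l^2*(15*w + 5) + l*(10*w^2 + 30*w - 60) + 40*w^2 - 120*w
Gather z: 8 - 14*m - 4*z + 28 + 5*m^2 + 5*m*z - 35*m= 5*m^2 - 49*m + z*(5*m - 4) + 36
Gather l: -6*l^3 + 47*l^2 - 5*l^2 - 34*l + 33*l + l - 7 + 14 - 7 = -6*l^3 + 42*l^2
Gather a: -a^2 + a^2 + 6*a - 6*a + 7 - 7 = 0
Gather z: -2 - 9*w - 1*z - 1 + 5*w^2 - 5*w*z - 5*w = 5*w^2 - 14*w + z*(-5*w - 1) - 3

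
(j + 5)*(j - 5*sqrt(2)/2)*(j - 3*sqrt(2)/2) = j^3 - 4*sqrt(2)*j^2 + 5*j^2 - 20*sqrt(2)*j + 15*j/2 + 75/2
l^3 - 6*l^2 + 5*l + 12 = (l - 4)*(l - 3)*(l + 1)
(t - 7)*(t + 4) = t^2 - 3*t - 28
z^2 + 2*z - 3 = (z - 1)*(z + 3)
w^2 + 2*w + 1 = (w + 1)^2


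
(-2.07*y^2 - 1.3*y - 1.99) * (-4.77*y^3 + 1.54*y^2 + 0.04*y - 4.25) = 9.8739*y^5 + 3.0132*y^4 + 7.4075*y^3 + 5.6809*y^2 + 5.4454*y + 8.4575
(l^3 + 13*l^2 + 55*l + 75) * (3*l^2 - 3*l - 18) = 3*l^5 + 36*l^4 + 108*l^3 - 174*l^2 - 1215*l - 1350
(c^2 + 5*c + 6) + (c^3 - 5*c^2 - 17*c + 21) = c^3 - 4*c^2 - 12*c + 27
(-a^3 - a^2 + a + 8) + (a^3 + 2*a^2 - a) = a^2 + 8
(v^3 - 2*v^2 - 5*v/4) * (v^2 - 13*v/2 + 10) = v^5 - 17*v^4/2 + 87*v^3/4 - 95*v^2/8 - 25*v/2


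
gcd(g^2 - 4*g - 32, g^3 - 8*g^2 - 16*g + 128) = g^2 - 4*g - 32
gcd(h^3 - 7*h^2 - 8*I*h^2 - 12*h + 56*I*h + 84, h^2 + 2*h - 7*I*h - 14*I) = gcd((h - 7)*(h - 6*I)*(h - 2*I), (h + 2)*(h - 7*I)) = 1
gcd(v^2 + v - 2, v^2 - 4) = v + 2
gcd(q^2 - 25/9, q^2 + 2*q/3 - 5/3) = q + 5/3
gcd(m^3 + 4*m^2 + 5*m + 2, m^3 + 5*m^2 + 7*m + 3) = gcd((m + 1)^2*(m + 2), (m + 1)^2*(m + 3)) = m^2 + 2*m + 1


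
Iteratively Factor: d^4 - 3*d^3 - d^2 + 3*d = (d + 1)*(d^3 - 4*d^2 + 3*d) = (d - 1)*(d + 1)*(d^2 - 3*d) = d*(d - 1)*(d + 1)*(d - 3)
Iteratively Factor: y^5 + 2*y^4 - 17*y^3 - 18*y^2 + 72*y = (y)*(y^4 + 2*y^3 - 17*y^2 - 18*y + 72) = y*(y - 2)*(y^3 + 4*y^2 - 9*y - 36) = y*(y - 2)*(y + 3)*(y^2 + y - 12) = y*(y - 3)*(y - 2)*(y + 3)*(y + 4)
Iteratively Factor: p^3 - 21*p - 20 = (p - 5)*(p^2 + 5*p + 4) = (p - 5)*(p + 1)*(p + 4)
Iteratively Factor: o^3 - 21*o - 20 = (o - 5)*(o^2 + 5*o + 4) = (o - 5)*(o + 1)*(o + 4)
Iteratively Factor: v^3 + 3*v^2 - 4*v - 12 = (v - 2)*(v^2 + 5*v + 6) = (v - 2)*(v + 3)*(v + 2)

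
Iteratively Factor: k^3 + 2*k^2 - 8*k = (k)*(k^2 + 2*k - 8) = k*(k + 4)*(k - 2)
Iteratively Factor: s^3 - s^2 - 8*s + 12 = (s - 2)*(s^2 + s - 6) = (s - 2)*(s + 3)*(s - 2)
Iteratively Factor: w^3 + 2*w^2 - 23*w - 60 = (w - 5)*(w^2 + 7*w + 12) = (w - 5)*(w + 3)*(w + 4)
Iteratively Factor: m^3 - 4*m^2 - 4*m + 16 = (m - 4)*(m^2 - 4) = (m - 4)*(m + 2)*(m - 2)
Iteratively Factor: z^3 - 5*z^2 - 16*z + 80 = (z - 4)*(z^2 - z - 20) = (z - 5)*(z - 4)*(z + 4)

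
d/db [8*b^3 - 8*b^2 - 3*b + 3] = 24*b^2 - 16*b - 3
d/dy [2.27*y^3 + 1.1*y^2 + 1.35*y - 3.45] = 6.81*y^2 + 2.2*y + 1.35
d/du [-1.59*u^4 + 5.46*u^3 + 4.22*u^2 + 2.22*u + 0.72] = -6.36*u^3 + 16.38*u^2 + 8.44*u + 2.22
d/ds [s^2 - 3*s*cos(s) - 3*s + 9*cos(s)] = 3*s*sin(s) + 2*s - 9*sin(s) - 3*cos(s) - 3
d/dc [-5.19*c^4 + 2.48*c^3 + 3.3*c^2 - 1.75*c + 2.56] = -20.76*c^3 + 7.44*c^2 + 6.6*c - 1.75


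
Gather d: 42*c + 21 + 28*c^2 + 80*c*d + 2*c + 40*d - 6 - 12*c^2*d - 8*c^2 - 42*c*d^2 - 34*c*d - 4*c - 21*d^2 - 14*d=20*c^2 + 40*c + d^2*(-42*c - 21) + d*(-12*c^2 + 46*c + 26) + 15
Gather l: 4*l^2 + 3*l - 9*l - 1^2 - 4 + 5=4*l^2 - 6*l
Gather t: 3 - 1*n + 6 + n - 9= 0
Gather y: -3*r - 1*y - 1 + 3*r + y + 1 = 0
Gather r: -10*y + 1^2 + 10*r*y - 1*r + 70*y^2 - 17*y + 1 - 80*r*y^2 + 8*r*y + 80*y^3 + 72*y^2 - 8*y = r*(-80*y^2 + 18*y - 1) + 80*y^3 + 142*y^2 - 35*y + 2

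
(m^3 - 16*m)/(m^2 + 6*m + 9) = m*(m^2 - 16)/(m^2 + 6*m + 9)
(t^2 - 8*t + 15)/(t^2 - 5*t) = (t - 3)/t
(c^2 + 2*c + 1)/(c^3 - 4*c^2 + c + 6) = (c + 1)/(c^2 - 5*c + 6)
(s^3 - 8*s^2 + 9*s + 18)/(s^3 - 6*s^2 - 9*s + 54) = (s + 1)/(s + 3)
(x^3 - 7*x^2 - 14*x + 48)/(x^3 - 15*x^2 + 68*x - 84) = (x^2 - 5*x - 24)/(x^2 - 13*x + 42)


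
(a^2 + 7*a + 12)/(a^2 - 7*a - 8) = (a^2 + 7*a + 12)/(a^2 - 7*a - 8)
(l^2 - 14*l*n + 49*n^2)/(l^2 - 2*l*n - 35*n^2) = (l - 7*n)/(l + 5*n)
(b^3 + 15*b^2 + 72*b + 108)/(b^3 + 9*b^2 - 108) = (b + 3)/(b - 3)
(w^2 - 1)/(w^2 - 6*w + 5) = (w + 1)/(w - 5)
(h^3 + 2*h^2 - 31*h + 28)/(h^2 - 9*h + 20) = (h^2 + 6*h - 7)/(h - 5)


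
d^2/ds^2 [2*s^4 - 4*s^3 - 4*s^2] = 24*s^2 - 24*s - 8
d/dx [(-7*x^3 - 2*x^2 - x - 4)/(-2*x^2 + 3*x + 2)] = 2*(7*x^4 - 21*x^3 - 25*x^2 - 12*x + 5)/(4*x^4 - 12*x^3 + x^2 + 12*x + 4)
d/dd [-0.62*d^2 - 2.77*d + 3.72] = -1.24*d - 2.77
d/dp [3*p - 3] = 3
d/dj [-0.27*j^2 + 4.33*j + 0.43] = 4.33 - 0.54*j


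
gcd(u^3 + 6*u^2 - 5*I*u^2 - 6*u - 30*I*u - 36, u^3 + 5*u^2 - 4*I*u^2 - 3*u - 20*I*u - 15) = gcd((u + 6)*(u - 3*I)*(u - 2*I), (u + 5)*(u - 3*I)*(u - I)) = u - 3*I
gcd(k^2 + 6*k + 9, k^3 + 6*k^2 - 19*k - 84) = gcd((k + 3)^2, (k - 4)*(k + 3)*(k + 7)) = k + 3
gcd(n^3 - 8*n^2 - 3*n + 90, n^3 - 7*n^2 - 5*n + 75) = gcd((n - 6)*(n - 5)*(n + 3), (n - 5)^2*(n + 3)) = n^2 - 2*n - 15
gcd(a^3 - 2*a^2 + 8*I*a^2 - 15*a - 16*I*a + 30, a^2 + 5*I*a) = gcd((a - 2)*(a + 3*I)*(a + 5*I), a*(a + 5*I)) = a + 5*I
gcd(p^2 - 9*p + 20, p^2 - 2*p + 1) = 1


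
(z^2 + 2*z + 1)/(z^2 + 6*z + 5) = (z + 1)/(z + 5)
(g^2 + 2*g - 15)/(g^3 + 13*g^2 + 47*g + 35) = (g - 3)/(g^2 + 8*g + 7)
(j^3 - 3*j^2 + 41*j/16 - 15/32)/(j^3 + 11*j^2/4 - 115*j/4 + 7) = (8*j^2 - 22*j + 15)/(8*(j^2 + 3*j - 28))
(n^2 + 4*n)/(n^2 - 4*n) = (n + 4)/(n - 4)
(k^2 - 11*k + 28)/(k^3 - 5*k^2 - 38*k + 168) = 1/(k + 6)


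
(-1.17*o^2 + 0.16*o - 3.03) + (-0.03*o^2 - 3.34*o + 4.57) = -1.2*o^2 - 3.18*o + 1.54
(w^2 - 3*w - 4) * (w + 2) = w^3 - w^2 - 10*w - 8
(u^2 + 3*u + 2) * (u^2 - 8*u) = u^4 - 5*u^3 - 22*u^2 - 16*u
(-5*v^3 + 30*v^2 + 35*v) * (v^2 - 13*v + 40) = -5*v^5 + 95*v^4 - 555*v^3 + 745*v^2 + 1400*v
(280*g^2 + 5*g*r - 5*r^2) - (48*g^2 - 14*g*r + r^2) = 232*g^2 + 19*g*r - 6*r^2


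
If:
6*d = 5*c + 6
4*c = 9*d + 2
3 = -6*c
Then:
No Solution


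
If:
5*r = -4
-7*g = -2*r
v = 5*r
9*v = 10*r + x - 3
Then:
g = -8/35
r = -4/5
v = -4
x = -25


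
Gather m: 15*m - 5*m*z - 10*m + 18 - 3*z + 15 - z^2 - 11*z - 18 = m*(5 - 5*z) - z^2 - 14*z + 15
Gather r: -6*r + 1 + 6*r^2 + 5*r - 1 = 6*r^2 - r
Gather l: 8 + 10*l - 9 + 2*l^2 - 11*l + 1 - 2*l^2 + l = 0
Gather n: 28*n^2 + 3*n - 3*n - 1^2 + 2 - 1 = 28*n^2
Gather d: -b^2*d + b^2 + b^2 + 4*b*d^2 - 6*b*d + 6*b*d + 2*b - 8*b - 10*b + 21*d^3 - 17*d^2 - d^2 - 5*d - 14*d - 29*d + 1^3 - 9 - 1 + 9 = 2*b^2 - 16*b + 21*d^3 + d^2*(4*b - 18) + d*(-b^2 - 48)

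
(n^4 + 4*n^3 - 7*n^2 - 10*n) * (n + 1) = n^5 + 5*n^4 - 3*n^3 - 17*n^2 - 10*n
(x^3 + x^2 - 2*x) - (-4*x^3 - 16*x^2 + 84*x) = 5*x^3 + 17*x^2 - 86*x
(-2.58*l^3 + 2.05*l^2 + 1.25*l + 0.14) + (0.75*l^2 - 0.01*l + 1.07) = -2.58*l^3 + 2.8*l^2 + 1.24*l + 1.21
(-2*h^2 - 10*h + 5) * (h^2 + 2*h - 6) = -2*h^4 - 14*h^3 - 3*h^2 + 70*h - 30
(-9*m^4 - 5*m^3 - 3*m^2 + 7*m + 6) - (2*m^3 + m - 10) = -9*m^4 - 7*m^3 - 3*m^2 + 6*m + 16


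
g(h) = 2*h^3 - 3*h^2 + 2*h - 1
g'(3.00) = 38.00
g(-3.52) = -132.44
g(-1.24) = -11.91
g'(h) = 6*h^2 - 6*h + 2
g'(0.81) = 1.08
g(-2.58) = -60.48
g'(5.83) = 170.95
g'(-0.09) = 2.59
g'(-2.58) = 57.42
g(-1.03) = -8.43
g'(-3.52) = 97.46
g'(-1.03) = 14.55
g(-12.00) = -3913.00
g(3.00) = 32.00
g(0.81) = -0.29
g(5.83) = 305.00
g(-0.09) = -1.21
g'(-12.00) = 938.00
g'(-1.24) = 18.67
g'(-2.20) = 44.24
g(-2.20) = -41.22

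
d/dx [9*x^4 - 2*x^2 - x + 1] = 36*x^3 - 4*x - 1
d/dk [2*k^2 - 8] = 4*k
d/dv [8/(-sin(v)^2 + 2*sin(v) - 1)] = 16*cos(v)/(sin(v) - 1)^3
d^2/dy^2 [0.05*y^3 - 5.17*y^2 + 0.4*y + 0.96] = 0.3*y - 10.34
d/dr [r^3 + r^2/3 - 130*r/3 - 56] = 3*r^2 + 2*r/3 - 130/3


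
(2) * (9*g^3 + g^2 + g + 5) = 18*g^3 + 2*g^2 + 2*g + 10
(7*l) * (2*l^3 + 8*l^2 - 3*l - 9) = 14*l^4 + 56*l^3 - 21*l^2 - 63*l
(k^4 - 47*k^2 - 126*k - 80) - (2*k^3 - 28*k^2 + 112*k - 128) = k^4 - 2*k^3 - 19*k^2 - 238*k + 48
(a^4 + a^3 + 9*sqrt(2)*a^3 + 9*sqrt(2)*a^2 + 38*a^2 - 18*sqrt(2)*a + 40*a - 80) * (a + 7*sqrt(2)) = a^5 + a^4 + 16*sqrt(2)*a^4 + 16*sqrt(2)*a^3 + 164*a^3 + 166*a^2 + 248*sqrt(2)*a^2 - 332*a + 280*sqrt(2)*a - 560*sqrt(2)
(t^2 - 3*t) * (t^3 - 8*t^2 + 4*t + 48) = t^5 - 11*t^4 + 28*t^3 + 36*t^2 - 144*t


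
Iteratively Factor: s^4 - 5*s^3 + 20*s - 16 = (s - 2)*(s^3 - 3*s^2 - 6*s + 8) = (s - 4)*(s - 2)*(s^2 + s - 2) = (s - 4)*(s - 2)*(s + 2)*(s - 1)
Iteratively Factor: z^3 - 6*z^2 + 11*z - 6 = (z - 3)*(z^2 - 3*z + 2) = (z - 3)*(z - 1)*(z - 2)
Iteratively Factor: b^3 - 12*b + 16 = (b - 2)*(b^2 + 2*b - 8) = (b - 2)^2*(b + 4)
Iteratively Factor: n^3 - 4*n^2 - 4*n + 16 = (n - 2)*(n^2 - 2*n - 8) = (n - 2)*(n + 2)*(n - 4)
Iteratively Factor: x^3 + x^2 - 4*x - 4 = (x + 2)*(x^2 - x - 2) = (x + 1)*(x + 2)*(x - 2)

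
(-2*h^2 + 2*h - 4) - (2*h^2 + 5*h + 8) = -4*h^2 - 3*h - 12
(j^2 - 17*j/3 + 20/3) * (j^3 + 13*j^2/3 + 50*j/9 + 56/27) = j^5 - 4*j^4/3 - 37*j^3/3 - 14*j^2/27 + 2048*j/81 + 1120/81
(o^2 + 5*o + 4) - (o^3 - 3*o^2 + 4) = -o^3 + 4*o^2 + 5*o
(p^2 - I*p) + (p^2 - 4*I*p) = 2*p^2 - 5*I*p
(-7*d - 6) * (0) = 0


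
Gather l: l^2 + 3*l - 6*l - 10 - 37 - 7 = l^2 - 3*l - 54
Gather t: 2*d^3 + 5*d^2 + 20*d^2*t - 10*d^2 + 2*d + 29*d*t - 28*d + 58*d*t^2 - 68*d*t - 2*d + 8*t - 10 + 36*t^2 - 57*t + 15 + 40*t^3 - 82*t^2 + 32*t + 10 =2*d^3 - 5*d^2 - 28*d + 40*t^3 + t^2*(58*d - 46) + t*(20*d^2 - 39*d - 17) + 15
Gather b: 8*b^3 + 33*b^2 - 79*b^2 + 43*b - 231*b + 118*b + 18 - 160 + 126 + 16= 8*b^3 - 46*b^2 - 70*b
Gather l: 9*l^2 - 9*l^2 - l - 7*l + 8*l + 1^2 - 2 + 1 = 0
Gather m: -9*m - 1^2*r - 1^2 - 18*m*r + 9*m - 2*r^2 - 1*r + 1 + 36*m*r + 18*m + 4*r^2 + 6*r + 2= m*(18*r + 18) + 2*r^2 + 4*r + 2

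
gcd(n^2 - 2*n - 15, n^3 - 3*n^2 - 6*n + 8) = 1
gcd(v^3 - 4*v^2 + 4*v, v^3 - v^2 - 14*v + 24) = v - 2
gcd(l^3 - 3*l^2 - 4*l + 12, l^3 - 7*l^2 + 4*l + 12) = l - 2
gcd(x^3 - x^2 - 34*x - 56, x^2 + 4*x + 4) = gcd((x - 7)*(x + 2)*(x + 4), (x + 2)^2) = x + 2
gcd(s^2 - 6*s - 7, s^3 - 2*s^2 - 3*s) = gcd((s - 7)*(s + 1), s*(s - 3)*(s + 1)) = s + 1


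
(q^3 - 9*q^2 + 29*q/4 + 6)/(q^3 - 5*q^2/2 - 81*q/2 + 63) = (q^2 - 15*q/2 - 4)/(q^2 - q - 42)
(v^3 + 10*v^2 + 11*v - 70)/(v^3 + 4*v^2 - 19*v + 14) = (v + 5)/(v - 1)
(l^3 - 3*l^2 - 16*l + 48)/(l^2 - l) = (l^3 - 3*l^2 - 16*l + 48)/(l*(l - 1))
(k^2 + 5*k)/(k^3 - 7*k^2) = (k + 5)/(k*(k - 7))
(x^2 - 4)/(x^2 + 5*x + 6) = (x - 2)/(x + 3)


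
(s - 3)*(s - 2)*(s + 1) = s^3 - 4*s^2 + s + 6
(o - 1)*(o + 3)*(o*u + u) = o^3*u + 3*o^2*u - o*u - 3*u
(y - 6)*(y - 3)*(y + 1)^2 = y^4 - 7*y^3 + y^2 + 27*y + 18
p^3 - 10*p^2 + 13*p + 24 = (p - 8)*(p - 3)*(p + 1)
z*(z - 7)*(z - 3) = z^3 - 10*z^2 + 21*z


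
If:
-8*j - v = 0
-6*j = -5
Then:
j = 5/6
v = -20/3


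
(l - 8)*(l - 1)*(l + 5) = l^3 - 4*l^2 - 37*l + 40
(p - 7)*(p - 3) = p^2 - 10*p + 21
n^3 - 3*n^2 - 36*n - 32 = (n - 8)*(n + 1)*(n + 4)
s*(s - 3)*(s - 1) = s^3 - 4*s^2 + 3*s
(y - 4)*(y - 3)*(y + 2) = y^3 - 5*y^2 - 2*y + 24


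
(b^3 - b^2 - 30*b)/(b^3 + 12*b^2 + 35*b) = (b - 6)/(b + 7)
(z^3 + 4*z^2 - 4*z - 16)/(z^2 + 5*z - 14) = (z^2 + 6*z + 8)/(z + 7)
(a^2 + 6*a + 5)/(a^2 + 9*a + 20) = (a + 1)/(a + 4)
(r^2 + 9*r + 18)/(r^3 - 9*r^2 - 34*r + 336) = (r + 3)/(r^2 - 15*r + 56)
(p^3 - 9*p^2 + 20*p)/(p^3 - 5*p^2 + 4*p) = (p - 5)/(p - 1)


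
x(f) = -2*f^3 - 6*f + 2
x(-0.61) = 6.11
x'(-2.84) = -54.39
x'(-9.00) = -492.00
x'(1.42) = -18.10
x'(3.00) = -60.00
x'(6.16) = -233.67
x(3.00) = -70.00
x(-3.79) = 133.62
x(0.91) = -4.97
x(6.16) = -502.45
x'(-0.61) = -8.23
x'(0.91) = -10.97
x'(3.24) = -68.99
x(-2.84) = 64.85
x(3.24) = -85.46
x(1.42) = -12.25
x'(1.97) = -29.29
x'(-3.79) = -92.18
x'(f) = -6*f^2 - 6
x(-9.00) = 1514.00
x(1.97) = -25.11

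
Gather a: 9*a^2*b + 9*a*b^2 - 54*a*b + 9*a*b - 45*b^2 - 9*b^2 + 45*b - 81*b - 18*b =9*a^2*b + a*(9*b^2 - 45*b) - 54*b^2 - 54*b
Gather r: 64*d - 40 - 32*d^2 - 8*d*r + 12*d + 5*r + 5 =-32*d^2 + 76*d + r*(5 - 8*d) - 35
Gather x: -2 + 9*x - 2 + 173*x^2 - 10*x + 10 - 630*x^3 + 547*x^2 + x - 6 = -630*x^3 + 720*x^2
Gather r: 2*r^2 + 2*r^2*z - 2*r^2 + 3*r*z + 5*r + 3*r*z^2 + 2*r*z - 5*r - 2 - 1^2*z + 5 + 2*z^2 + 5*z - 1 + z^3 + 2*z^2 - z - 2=2*r^2*z + r*(3*z^2 + 5*z) + z^3 + 4*z^2 + 3*z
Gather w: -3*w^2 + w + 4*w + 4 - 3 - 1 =-3*w^2 + 5*w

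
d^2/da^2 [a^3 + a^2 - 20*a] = 6*a + 2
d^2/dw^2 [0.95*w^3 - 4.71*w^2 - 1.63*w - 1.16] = 5.7*w - 9.42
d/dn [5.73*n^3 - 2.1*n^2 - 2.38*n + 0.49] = 17.19*n^2 - 4.2*n - 2.38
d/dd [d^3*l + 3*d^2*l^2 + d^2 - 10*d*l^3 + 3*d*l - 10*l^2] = 3*d^2*l + 6*d*l^2 + 2*d - 10*l^3 + 3*l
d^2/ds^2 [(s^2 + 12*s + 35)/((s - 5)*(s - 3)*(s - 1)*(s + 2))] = 2*(3*s^8 + 51*s^7 - 278*s^6 - 1917*s^5 + 10500*s^4 - 2751*s^3 - 28530*s^2 - 375*s + 50945)/(s^12 - 21*s^11 + 162*s^10 - 460*s^9 - 582*s^8 + 6222*s^7 - 8812*s^6 - 17136*s^5 + 53925*s^4 - 17009*s^3 - 72990*s^2 + 83700*s - 27000)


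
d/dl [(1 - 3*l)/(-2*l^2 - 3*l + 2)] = (-6*l^2 + 4*l - 3)/(4*l^4 + 12*l^3 + l^2 - 12*l + 4)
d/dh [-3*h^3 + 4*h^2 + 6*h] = -9*h^2 + 8*h + 6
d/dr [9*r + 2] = 9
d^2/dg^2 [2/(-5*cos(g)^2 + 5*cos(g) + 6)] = 10*(-20*sin(g)^4 + 39*sin(g)^2 - 51*cos(g)/4 + 15*cos(3*g)/4 + 3)/(5*sin(g)^2 + 5*cos(g) + 1)^3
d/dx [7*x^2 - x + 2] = 14*x - 1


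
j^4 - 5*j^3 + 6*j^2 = j^2*(j - 3)*(j - 2)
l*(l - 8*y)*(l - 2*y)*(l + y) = l^4 - 9*l^3*y + 6*l^2*y^2 + 16*l*y^3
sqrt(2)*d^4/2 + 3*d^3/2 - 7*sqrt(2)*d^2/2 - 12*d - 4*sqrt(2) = (d - 2*sqrt(2))*(d + sqrt(2))*(d + 2*sqrt(2))*(sqrt(2)*d/2 + 1/2)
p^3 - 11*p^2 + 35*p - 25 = (p - 5)^2*(p - 1)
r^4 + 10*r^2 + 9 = (r - 3*I)*(r - I)*(r + I)*(r + 3*I)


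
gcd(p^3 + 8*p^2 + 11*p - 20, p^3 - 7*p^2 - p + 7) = p - 1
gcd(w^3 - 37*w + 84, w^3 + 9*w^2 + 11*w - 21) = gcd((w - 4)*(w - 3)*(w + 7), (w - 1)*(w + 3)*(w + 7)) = w + 7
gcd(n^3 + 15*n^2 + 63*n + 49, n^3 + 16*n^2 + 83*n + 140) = n + 7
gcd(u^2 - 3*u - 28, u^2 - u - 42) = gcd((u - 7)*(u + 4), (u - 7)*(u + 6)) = u - 7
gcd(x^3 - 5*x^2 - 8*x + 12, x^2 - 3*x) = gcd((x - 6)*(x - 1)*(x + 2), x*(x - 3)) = 1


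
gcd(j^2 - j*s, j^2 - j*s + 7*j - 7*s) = -j + s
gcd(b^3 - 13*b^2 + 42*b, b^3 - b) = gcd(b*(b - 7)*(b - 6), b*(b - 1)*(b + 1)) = b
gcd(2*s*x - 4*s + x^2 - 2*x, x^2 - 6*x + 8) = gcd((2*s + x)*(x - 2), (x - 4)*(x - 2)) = x - 2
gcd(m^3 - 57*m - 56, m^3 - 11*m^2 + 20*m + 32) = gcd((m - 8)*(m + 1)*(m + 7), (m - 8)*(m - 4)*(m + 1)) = m^2 - 7*m - 8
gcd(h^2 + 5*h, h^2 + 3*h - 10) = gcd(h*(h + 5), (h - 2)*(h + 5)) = h + 5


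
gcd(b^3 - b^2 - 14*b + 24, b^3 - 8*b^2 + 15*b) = b - 3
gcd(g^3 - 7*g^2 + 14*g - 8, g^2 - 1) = g - 1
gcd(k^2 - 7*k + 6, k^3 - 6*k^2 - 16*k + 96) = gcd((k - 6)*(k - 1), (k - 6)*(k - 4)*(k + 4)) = k - 6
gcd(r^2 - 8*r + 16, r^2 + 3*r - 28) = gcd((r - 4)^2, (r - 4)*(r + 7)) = r - 4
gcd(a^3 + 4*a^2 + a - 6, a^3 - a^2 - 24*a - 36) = a^2 + 5*a + 6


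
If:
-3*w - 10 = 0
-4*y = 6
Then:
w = -10/3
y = -3/2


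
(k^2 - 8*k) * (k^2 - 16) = k^4 - 8*k^3 - 16*k^2 + 128*k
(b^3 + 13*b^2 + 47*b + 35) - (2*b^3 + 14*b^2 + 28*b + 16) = -b^3 - b^2 + 19*b + 19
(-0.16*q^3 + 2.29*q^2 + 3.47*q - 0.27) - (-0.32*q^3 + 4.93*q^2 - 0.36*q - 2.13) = 0.16*q^3 - 2.64*q^2 + 3.83*q + 1.86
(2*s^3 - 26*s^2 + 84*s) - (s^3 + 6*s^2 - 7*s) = s^3 - 32*s^2 + 91*s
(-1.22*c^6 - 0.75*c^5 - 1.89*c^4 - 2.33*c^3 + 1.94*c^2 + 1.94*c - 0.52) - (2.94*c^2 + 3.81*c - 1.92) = -1.22*c^6 - 0.75*c^5 - 1.89*c^4 - 2.33*c^3 - 1.0*c^2 - 1.87*c + 1.4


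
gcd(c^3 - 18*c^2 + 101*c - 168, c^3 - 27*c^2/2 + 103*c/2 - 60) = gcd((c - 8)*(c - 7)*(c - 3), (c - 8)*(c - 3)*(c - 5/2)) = c^2 - 11*c + 24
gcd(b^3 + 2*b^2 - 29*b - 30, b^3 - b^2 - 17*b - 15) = b^2 - 4*b - 5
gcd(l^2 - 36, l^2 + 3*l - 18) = l + 6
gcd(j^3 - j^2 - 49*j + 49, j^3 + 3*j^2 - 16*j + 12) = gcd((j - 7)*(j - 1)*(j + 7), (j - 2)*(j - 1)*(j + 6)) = j - 1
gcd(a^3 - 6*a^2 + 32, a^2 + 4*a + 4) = a + 2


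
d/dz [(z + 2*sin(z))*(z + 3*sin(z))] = 5*z*cos(z) + 2*z + 5*sin(z) + 6*sin(2*z)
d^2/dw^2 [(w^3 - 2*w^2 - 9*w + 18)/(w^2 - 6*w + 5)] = 4*(5*w^3 - 3*w^2 - 57*w + 119)/(w^6 - 18*w^5 + 123*w^4 - 396*w^3 + 615*w^2 - 450*w + 125)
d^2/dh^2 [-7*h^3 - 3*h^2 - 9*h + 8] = -42*h - 6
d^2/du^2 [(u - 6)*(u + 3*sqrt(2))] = 2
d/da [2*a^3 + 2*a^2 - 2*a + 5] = 6*a^2 + 4*a - 2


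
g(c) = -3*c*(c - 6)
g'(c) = 18 - 6*c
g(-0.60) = -11.88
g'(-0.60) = 21.60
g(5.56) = 7.34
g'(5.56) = -15.36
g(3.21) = 26.87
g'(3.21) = -1.26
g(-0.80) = -16.32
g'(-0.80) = 22.80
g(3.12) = 26.96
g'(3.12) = -0.72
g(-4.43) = -138.61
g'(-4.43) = 44.58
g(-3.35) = -93.97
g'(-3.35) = 38.10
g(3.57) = 26.03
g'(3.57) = -3.42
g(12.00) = -216.00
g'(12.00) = -54.00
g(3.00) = 27.00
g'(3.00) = 0.00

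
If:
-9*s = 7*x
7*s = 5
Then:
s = 5/7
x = -45/49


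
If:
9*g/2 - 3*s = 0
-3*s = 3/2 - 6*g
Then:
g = 1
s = 3/2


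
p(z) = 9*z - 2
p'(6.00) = 9.00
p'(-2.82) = 9.00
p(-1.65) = -16.85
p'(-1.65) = 9.00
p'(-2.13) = 9.00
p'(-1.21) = 9.00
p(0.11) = -1.01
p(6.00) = 52.00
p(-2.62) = -25.58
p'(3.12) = 9.00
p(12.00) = 106.00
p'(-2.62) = 9.00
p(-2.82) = -27.38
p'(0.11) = 9.00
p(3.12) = 26.08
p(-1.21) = -12.89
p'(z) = 9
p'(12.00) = 9.00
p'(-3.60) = 9.00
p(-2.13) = -21.17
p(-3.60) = -34.40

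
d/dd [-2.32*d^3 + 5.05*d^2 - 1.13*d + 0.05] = -6.96*d^2 + 10.1*d - 1.13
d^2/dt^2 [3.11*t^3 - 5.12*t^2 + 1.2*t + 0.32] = 18.66*t - 10.24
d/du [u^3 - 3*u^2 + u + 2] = 3*u^2 - 6*u + 1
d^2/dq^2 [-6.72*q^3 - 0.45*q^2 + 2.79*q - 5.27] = -40.32*q - 0.9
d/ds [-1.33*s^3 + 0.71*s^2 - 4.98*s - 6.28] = -3.99*s^2 + 1.42*s - 4.98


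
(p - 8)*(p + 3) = p^2 - 5*p - 24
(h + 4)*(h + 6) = h^2 + 10*h + 24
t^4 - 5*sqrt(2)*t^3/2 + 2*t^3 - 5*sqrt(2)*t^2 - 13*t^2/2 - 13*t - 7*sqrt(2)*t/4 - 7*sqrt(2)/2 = (t + 2)*(t - 7*sqrt(2)/2)*(t + sqrt(2)/2)^2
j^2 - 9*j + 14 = (j - 7)*(j - 2)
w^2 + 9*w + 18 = (w + 3)*(w + 6)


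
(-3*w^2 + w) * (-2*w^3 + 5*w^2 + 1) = 6*w^5 - 17*w^4 + 5*w^3 - 3*w^2 + w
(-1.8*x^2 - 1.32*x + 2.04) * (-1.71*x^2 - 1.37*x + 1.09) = 3.078*x^4 + 4.7232*x^3 - 3.642*x^2 - 4.2336*x + 2.2236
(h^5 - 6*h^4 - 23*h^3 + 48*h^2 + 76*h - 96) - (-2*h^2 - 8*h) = h^5 - 6*h^4 - 23*h^3 + 50*h^2 + 84*h - 96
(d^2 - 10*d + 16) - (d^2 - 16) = 32 - 10*d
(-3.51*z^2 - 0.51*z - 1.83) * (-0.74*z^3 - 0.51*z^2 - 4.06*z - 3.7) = 2.5974*z^5 + 2.1675*z^4 + 15.8649*z^3 + 15.9909*z^2 + 9.3168*z + 6.771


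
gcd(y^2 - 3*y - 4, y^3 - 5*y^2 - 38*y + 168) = y - 4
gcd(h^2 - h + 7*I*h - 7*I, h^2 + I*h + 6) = 1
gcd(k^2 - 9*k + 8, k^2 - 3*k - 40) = k - 8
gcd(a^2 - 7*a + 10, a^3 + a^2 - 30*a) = a - 5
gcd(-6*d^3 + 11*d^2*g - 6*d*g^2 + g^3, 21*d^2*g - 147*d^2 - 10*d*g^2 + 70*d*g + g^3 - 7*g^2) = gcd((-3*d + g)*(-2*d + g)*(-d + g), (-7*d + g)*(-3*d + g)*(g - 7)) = 3*d - g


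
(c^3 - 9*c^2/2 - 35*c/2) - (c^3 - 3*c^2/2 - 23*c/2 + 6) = -3*c^2 - 6*c - 6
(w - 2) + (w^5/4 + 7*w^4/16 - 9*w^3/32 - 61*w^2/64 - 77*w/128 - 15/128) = w^5/4 + 7*w^4/16 - 9*w^3/32 - 61*w^2/64 + 51*w/128 - 271/128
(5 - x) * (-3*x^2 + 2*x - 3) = 3*x^3 - 17*x^2 + 13*x - 15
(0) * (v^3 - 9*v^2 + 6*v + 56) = 0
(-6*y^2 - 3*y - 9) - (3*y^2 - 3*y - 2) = -9*y^2 - 7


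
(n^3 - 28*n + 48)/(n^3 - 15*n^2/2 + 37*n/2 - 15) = 2*(n^2 + 2*n - 24)/(2*n^2 - 11*n + 15)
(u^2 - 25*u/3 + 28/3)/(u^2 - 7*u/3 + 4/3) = (u - 7)/(u - 1)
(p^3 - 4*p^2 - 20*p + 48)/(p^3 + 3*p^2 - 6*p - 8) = (p - 6)/(p + 1)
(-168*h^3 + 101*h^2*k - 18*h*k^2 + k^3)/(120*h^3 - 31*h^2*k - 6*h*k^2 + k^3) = (-7*h + k)/(5*h + k)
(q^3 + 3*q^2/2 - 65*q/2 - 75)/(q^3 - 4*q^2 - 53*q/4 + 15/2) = 2*(q + 5)/(2*q - 1)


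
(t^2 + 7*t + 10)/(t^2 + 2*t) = (t + 5)/t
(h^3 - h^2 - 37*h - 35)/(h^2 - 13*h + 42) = (h^2 + 6*h + 5)/(h - 6)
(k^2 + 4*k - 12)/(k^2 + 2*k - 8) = (k + 6)/(k + 4)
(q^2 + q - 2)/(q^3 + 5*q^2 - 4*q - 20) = (q - 1)/(q^2 + 3*q - 10)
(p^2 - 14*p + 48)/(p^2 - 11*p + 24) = (p - 6)/(p - 3)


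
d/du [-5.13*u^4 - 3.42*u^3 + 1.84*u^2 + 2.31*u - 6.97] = -20.52*u^3 - 10.26*u^2 + 3.68*u + 2.31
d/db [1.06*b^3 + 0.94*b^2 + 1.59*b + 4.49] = 3.18*b^2 + 1.88*b + 1.59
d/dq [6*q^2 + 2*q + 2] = 12*q + 2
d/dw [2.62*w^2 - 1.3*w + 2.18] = 5.24*w - 1.3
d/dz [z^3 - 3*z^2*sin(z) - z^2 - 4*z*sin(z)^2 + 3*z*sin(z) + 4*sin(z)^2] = -3*z^2*cos(z) + 3*z^2 - 6*z*sin(z) - 4*z*sin(2*z) + 3*z*cos(z) - 2*z - 4*sin(z)^2 + 3*sin(z) + 4*sin(2*z)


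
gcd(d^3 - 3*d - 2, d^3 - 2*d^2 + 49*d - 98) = d - 2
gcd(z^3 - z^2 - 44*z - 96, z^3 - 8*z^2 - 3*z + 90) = z + 3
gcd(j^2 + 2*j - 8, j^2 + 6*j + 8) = j + 4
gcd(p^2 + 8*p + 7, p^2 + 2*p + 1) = p + 1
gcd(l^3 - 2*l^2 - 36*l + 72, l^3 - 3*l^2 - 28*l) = 1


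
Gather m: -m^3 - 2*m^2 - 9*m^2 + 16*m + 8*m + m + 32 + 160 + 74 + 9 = -m^3 - 11*m^2 + 25*m + 275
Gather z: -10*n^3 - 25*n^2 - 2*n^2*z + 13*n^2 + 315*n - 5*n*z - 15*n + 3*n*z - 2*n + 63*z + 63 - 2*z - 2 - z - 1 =-10*n^3 - 12*n^2 + 298*n + z*(-2*n^2 - 2*n + 60) + 60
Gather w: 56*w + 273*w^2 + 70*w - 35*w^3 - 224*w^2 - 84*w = -35*w^3 + 49*w^2 + 42*w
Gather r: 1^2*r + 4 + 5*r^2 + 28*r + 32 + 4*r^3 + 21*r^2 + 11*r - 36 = 4*r^3 + 26*r^2 + 40*r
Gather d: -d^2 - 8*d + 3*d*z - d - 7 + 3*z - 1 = -d^2 + d*(3*z - 9) + 3*z - 8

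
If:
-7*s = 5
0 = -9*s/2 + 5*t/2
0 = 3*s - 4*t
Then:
No Solution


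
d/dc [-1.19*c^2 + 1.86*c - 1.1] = 1.86 - 2.38*c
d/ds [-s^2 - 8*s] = -2*s - 8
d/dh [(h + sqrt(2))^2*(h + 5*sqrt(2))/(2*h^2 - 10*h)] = (h + sqrt(2))*(h*(h - 5)*(3*h + 11*sqrt(2)) - (h + sqrt(2))*(h + 5*sqrt(2))*(2*h - 5))/(2*h^2*(h - 5)^2)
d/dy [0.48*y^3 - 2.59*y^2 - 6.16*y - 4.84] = 1.44*y^2 - 5.18*y - 6.16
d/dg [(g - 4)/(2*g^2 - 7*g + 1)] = (2*g^2 - 7*g - (g - 4)*(4*g - 7) + 1)/(2*g^2 - 7*g + 1)^2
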